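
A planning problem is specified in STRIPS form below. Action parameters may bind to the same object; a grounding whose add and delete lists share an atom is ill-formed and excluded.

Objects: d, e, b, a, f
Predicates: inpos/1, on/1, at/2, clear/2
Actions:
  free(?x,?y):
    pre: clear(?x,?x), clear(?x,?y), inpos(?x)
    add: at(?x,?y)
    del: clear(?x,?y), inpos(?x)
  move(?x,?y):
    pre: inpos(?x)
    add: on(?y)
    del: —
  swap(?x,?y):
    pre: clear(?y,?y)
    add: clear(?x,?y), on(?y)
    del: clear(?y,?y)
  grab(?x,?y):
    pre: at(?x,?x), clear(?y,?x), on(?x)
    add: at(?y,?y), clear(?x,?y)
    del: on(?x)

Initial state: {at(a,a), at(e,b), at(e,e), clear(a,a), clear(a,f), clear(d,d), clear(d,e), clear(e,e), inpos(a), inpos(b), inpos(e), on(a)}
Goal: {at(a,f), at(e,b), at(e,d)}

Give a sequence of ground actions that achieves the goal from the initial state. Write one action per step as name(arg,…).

free(a,f); swap(e,d); free(e,d)

1. free(a,f)  →  {at(a,a), at(a,f), at(e,b), at(e,e), clear(a,a), clear(d,d), clear(d,e), clear(e,e), inpos(b), inpos(e), on(a)}
2. swap(e,d)  →  {at(a,a), at(a,f), at(e,b), at(e,e), clear(a,a), clear(d,e), clear(e,d), clear(e,e), inpos(b), inpos(e), on(a), on(d)}
3. free(e,d)  →  {at(a,a), at(a,f), at(e,b), at(e,d), at(e,e), clear(a,a), clear(d,e), clear(e,e), inpos(b), on(a), on(d)}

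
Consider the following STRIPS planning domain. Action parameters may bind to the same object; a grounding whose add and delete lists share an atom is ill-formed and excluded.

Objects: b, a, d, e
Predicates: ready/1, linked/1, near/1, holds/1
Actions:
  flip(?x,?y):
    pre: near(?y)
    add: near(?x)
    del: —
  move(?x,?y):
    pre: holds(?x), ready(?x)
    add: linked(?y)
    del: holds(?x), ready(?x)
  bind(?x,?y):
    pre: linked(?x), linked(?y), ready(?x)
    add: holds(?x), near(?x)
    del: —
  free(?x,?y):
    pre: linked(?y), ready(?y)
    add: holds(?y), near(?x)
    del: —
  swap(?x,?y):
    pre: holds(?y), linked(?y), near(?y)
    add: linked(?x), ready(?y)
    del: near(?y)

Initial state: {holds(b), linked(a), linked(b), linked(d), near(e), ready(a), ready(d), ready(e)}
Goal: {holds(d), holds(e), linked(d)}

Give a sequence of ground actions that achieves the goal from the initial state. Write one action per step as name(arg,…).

bind(d,b); swap(e,d); bind(e,b)

1. bind(d,b)  →  {holds(b), holds(d), linked(a), linked(b), linked(d), near(d), near(e), ready(a), ready(d), ready(e)}
2. swap(e,d)  →  {holds(b), holds(d), linked(a), linked(b), linked(d), linked(e), near(e), ready(a), ready(d), ready(e)}
3. bind(e,b)  →  {holds(b), holds(d), holds(e), linked(a), linked(b), linked(d), linked(e), near(e), ready(a), ready(d), ready(e)}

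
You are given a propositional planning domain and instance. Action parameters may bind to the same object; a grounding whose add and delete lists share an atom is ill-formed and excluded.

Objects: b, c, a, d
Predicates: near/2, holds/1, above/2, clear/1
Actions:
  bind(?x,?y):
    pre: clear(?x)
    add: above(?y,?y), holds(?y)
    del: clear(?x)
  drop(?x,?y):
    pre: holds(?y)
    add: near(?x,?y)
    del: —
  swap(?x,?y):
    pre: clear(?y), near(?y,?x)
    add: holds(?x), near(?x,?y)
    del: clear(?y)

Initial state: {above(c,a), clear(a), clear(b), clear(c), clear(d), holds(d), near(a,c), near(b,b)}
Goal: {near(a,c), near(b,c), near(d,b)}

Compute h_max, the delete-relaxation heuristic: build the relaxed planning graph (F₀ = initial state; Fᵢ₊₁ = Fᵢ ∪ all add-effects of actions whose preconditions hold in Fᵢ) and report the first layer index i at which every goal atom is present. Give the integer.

2

F0 = init (8 atoms)
F1 = F0 ∪ {above(a,a), above(b,b), above(c,c), above(d,d), holds(a), holds(b), holds(c), near(a,d), near(b,d), near(c,a), near(c,d), near(d,d)}  (20 atoms)
F2 = F1 ∪ {near(a,a), near(a,b), near(b,a), near(b,c), near(c,b), near(c,c), near(d,a), near(d,b), near(d,c)}  (29 atoms)
goal ⊆ F2  ⇒  h_max = 2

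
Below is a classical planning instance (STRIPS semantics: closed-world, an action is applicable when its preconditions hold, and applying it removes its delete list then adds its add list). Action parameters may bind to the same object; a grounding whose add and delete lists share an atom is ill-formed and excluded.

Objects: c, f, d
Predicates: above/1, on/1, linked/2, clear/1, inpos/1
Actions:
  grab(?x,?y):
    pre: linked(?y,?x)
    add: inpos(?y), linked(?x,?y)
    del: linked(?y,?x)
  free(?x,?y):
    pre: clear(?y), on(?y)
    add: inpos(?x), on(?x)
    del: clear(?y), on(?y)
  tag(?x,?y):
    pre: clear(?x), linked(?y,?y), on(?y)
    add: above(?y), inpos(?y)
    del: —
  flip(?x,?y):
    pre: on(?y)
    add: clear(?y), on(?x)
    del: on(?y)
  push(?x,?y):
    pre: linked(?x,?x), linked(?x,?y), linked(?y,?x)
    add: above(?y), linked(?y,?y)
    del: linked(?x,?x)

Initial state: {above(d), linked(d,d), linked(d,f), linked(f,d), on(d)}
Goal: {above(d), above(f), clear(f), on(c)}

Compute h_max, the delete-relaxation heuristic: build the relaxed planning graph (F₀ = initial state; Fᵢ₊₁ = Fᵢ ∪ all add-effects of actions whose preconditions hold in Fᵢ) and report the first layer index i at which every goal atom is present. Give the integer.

F0 = init (5 atoms)
F1 = F0 ∪ {above(f), clear(d), inpos(d), inpos(f), linked(f,f), on(c), on(f)}  (12 atoms)
F2 = F1 ∪ {clear(c), clear(f), inpos(c)}  (15 atoms)
goal ⊆ F2  ⇒  h_max = 2

2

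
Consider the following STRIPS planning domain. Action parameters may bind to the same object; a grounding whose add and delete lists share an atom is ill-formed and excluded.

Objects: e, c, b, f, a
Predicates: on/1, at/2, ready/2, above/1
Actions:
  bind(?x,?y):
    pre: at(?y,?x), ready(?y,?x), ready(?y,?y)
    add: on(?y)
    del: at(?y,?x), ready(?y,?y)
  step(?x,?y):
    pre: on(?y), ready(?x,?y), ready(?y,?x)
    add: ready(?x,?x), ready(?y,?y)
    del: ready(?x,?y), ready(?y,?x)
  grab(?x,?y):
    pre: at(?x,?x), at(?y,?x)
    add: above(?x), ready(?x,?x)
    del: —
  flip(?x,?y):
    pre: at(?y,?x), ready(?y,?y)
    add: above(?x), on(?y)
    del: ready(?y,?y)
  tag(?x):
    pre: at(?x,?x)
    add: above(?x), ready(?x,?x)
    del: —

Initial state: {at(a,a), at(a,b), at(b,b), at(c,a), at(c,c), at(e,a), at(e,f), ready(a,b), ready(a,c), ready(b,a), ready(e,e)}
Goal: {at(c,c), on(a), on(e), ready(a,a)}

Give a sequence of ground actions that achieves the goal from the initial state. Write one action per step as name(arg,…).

1. grab(a,e)  →  {above(a), at(a,a), at(a,b), at(b,b), at(c,a), at(c,c), at(e,a), at(e,f), ready(a,a), ready(a,b), ready(a,c), ready(b,a), ready(e,e)}
2. bind(b,a)  →  {above(a), at(a,a), at(b,b), at(c,a), at(c,c), at(e,a), at(e,f), on(a), ready(a,b), ready(a,c), ready(b,a), ready(e,e)}
3. step(b,a)  →  {above(a), at(a,a), at(b,b), at(c,a), at(c,c), at(e,a), at(e,f), on(a), ready(a,a), ready(a,c), ready(b,b), ready(e,e)}
4. flip(f,e)  →  {above(a), above(f), at(a,a), at(b,b), at(c,a), at(c,c), at(e,a), at(e,f), on(a), on(e), ready(a,a), ready(a,c), ready(b,b)}

grab(a,e); bind(b,a); step(b,a); flip(f,e)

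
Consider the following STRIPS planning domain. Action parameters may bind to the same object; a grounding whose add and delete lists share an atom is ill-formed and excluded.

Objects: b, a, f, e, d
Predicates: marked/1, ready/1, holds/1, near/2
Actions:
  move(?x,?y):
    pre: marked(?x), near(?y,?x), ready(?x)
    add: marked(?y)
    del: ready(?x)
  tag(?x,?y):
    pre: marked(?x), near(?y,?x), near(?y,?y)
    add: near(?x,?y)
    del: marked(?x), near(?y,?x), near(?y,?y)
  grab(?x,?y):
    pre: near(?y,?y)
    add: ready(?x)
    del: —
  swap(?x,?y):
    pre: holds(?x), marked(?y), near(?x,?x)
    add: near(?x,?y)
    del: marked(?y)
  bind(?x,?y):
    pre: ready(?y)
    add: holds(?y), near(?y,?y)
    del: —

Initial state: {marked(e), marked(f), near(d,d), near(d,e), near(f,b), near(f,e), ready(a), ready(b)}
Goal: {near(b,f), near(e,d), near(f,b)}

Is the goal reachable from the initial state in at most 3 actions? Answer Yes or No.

Yes

1. tag(e,d)  →  {marked(f), near(e,d), near(f,b), near(f,e), ready(a), ready(b)}
2. bind(b,b)  →  {holds(b), marked(f), near(b,b), near(e,d), near(f,b), near(f,e), ready(a), ready(b)}
3. swap(b,f)  →  {holds(b), near(b,b), near(b,f), near(e,d), near(f,b), near(f,e), ready(a), ready(b)}
optimal plan length = 3; 3 ≤ 3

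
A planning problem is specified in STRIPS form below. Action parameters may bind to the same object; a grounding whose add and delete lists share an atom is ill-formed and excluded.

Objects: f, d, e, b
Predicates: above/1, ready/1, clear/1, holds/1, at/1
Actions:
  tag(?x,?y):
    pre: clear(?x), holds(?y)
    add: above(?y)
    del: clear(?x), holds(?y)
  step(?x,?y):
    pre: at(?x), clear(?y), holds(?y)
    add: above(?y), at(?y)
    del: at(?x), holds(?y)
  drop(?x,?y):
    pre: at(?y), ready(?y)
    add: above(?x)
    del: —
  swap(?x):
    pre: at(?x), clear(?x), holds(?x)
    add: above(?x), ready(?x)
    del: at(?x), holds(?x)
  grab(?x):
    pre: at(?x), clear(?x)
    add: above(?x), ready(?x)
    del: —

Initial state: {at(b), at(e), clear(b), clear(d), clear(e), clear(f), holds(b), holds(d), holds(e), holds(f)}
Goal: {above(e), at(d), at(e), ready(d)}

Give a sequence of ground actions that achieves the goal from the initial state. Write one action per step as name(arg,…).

1. tag(f,e)  →  {above(e), at(b), at(e), clear(b), clear(d), clear(e), holds(b), holds(d), holds(f)}
2. step(b,d)  →  {above(d), above(e), at(d), at(e), clear(b), clear(d), clear(e), holds(b), holds(f)}
3. grab(d)  →  {above(d), above(e), at(d), at(e), clear(b), clear(d), clear(e), holds(b), holds(f), ready(d)}

tag(f,e); step(b,d); grab(d)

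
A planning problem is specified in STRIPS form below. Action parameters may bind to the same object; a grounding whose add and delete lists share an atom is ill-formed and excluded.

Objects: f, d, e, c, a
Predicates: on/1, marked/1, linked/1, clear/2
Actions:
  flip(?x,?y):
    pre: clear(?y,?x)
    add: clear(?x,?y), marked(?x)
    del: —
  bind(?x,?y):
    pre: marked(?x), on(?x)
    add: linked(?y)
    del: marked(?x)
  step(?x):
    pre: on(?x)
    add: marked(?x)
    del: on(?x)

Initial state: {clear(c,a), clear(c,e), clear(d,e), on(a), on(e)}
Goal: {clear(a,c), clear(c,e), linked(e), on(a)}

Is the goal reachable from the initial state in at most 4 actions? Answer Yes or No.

Yes

1. flip(a,c)  →  {clear(a,c), clear(c,a), clear(c,e), clear(d,e), marked(a), on(a), on(e)}
2. bind(a,e)  →  {clear(a,c), clear(c,a), clear(c,e), clear(d,e), linked(e), on(a), on(e)}
optimal plan length = 2; 2 ≤ 4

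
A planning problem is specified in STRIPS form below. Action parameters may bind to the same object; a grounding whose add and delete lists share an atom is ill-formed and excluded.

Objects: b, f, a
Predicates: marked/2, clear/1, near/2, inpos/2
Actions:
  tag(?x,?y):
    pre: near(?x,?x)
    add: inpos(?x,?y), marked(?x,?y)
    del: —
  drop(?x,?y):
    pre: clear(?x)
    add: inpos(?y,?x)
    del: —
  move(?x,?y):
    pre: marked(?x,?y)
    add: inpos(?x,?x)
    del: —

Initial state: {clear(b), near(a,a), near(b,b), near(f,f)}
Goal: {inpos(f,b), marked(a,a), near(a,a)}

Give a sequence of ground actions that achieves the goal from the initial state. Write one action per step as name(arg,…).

tag(f,b); tag(a,a)

1. tag(f,b)  →  {clear(b), inpos(f,b), marked(f,b), near(a,a), near(b,b), near(f,f)}
2. tag(a,a)  →  {clear(b), inpos(a,a), inpos(f,b), marked(a,a), marked(f,b), near(a,a), near(b,b), near(f,f)}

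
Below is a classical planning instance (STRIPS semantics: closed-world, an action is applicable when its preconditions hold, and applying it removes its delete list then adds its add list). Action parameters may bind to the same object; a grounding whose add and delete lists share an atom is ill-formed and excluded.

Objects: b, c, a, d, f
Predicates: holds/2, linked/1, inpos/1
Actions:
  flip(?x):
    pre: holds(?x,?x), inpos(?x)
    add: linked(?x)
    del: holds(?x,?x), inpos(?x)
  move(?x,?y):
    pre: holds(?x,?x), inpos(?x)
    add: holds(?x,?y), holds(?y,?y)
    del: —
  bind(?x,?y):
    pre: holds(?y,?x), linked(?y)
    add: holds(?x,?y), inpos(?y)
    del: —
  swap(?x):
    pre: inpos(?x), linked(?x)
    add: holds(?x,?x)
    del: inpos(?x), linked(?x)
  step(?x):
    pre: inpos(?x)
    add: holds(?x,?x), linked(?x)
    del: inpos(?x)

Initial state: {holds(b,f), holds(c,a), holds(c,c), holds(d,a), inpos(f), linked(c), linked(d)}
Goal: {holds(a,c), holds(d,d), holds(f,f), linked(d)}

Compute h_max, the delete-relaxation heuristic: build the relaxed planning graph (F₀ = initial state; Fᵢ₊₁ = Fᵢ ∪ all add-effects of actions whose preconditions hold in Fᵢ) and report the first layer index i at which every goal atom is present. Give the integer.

F0 = init (7 atoms)
F1 = F0 ∪ {holds(a,c), holds(a,d), holds(f,f), inpos(c), inpos(d), linked(f)}  (13 atoms)
F2 = F1 ∪ {holds(a,a), holds(b,b), holds(c,b), holds(c,d), holds(c,f), holds(d,d), holds(f,a), holds(f,b), holds(f,c), holds(f,d)}  (23 atoms)
goal ⊆ F2  ⇒  h_max = 2

2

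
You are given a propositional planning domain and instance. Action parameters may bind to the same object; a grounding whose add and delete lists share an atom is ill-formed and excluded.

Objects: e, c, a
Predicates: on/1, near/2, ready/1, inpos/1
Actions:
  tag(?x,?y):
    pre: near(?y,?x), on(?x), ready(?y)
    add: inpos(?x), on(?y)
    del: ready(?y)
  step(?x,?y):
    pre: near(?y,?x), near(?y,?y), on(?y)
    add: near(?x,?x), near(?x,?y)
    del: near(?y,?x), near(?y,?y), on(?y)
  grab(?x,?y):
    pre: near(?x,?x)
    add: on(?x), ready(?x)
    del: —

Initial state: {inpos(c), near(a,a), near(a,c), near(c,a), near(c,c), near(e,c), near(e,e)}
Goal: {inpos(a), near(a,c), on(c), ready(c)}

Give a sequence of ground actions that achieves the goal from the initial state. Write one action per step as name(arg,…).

1. grab(c,e)  →  {inpos(c), near(a,a), near(a,c), near(c,a), near(c,c), near(e,c), near(e,e), on(c), ready(c)}
2. grab(a,e)  →  {inpos(c), near(a,a), near(a,c), near(c,a), near(c,c), near(e,c), near(e,e), on(a), on(c), ready(a), ready(c)}
3. tag(a,a)  →  {inpos(a), inpos(c), near(a,a), near(a,c), near(c,a), near(c,c), near(e,c), near(e,e), on(a), on(c), ready(c)}

grab(c,e); grab(a,e); tag(a,a)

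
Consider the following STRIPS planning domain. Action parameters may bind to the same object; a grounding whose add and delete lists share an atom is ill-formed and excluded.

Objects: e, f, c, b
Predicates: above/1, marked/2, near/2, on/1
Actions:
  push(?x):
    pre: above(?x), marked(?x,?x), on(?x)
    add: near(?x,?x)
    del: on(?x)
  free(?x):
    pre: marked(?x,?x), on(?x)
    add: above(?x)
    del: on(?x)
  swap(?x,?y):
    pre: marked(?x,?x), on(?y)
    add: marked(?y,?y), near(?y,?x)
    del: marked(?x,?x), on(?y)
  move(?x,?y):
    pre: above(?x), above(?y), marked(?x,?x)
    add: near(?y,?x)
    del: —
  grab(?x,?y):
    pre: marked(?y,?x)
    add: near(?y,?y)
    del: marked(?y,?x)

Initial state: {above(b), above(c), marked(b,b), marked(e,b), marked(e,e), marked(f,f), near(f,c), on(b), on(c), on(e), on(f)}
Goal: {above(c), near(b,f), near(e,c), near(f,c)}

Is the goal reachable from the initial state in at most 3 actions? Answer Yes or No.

Yes

1. swap(e,c)  →  {above(b), above(c), marked(b,b), marked(c,c), marked(e,b), marked(f,f), near(c,e), near(f,c), on(b), on(e), on(f)}
2. swap(f,b)  →  {above(b), above(c), marked(b,b), marked(c,c), marked(e,b), near(b,f), near(c,e), near(f,c), on(e), on(f)}
3. swap(c,e)  →  {above(b), above(c), marked(b,b), marked(e,b), marked(e,e), near(b,f), near(c,e), near(e,c), near(f,c), on(f)}
optimal plan length = 3; 3 ≤ 3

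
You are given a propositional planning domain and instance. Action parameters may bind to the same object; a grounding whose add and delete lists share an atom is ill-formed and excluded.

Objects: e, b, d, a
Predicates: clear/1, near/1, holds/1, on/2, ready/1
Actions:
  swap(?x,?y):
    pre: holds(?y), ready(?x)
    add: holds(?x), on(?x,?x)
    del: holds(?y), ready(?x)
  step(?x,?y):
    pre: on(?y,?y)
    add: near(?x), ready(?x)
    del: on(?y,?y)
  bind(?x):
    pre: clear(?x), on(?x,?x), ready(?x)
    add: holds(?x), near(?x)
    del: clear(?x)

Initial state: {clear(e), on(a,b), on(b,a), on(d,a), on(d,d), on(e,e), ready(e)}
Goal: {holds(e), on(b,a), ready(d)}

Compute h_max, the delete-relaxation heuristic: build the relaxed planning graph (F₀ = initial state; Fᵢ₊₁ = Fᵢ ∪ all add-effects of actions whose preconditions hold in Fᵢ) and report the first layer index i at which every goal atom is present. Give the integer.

1

F0 = init (7 atoms)
F1 = F0 ∪ {holds(e), near(a), near(b), near(d), near(e), ready(a), ready(b), ready(d)}  (15 atoms)
goal ⊆ F1  ⇒  h_max = 1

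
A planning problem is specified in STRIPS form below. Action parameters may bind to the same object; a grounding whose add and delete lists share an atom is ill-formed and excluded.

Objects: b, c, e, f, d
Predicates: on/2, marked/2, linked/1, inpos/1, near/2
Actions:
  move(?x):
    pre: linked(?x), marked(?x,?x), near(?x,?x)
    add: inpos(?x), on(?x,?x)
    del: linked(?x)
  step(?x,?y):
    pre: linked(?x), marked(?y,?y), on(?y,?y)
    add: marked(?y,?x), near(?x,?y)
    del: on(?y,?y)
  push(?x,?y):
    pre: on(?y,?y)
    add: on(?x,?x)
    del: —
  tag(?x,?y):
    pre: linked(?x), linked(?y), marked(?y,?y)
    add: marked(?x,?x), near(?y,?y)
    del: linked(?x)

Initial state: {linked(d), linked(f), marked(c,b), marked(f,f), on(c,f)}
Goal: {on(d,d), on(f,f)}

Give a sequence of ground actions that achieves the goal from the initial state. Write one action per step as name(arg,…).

tag(d,f); move(f); push(d,f)

1. tag(d,f)  →  {linked(f), marked(c,b), marked(d,d), marked(f,f), near(f,f), on(c,f)}
2. move(f)  →  {inpos(f), marked(c,b), marked(d,d), marked(f,f), near(f,f), on(c,f), on(f,f)}
3. push(d,f)  →  {inpos(f), marked(c,b), marked(d,d), marked(f,f), near(f,f), on(c,f), on(d,d), on(f,f)}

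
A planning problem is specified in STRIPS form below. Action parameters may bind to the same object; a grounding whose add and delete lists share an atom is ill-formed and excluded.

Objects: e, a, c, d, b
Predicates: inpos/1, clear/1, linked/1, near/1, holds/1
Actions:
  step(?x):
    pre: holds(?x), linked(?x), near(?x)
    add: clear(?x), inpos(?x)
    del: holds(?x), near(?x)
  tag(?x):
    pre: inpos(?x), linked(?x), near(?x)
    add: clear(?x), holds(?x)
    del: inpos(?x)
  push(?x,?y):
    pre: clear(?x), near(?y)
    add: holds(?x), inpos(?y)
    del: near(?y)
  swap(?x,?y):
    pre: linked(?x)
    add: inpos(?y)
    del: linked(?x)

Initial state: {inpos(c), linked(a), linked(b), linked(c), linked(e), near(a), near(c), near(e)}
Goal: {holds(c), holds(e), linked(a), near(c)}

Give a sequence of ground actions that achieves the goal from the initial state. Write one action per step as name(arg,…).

tag(c); swap(c,e); tag(e)

1. tag(c)  →  {clear(c), holds(c), linked(a), linked(b), linked(c), linked(e), near(a), near(c), near(e)}
2. swap(c,e)  →  {clear(c), holds(c), inpos(e), linked(a), linked(b), linked(e), near(a), near(c), near(e)}
3. tag(e)  →  {clear(c), clear(e), holds(c), holds(e), linked(a), linked(b), linked(e), near(a), near(c), near(e)}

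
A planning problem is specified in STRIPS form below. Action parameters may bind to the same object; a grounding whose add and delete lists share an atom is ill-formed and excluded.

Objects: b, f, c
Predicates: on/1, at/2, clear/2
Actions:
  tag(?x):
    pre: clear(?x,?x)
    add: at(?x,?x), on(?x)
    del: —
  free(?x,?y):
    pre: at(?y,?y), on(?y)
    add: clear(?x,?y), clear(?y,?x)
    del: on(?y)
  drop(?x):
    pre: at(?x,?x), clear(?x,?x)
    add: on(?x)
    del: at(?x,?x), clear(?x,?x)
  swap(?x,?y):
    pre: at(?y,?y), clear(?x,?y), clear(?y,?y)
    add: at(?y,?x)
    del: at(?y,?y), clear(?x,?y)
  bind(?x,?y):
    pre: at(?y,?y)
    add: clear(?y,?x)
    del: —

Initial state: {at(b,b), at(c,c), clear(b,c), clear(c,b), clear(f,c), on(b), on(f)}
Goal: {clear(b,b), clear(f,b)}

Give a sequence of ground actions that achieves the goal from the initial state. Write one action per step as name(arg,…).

free(f,b); bind(b,b)

1. free(f,b)  →  {at(b,b), at(c,c), clear(b,c), clear(b,f), clear(c,b), clear(f,b), clear(f,c), on(f)}
2. bind(b,b)  →  {at(b,b), at(c,c), clear(b,b), clear(b,c), clear(b,f), clear(c,b), clear(f,b), clear(f,c), on(f)}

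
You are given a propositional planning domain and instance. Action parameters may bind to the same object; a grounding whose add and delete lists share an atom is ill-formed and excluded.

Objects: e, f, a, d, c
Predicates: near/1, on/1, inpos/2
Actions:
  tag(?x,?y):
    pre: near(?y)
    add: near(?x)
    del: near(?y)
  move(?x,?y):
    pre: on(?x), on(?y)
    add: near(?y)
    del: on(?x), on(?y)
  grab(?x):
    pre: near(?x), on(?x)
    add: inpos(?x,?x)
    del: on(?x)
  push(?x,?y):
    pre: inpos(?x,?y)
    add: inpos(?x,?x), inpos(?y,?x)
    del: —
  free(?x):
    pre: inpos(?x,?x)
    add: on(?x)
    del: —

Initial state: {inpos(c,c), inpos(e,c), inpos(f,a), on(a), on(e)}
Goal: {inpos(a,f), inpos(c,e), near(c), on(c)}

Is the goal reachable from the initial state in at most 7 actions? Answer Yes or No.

1. move(e,e)  →  {inpos(c,c), inpos(e,c), inpos(f,a), near(e), on(a)}
2. tag(c,e)  →  {inpos(c,c), inpos(e,c), inpos(f,a), near(c), on(a)}
3. push(e,c)  →  {inpos(c,c), inpos(c,e), inpos(e,c), inpos(e,e), inpos(f,a), near(c), on(a)}
4. push(f,a)  →  {inpos(a,f), inpos(c,c), inpos(c,e), inpos(e,c), inpos(e,e), inpos(f,a), inpos(f,f), near(c), on(a)}
5. free(c)  →  {inpos(a,f), inpos(c,c), inpos(c,e), inpos(e,c), inpos(e,e), inpos(f,a), inpos(f,f), near(c), on(a), on(c)}
optimal plan length = 5; 5 ≤ 7

Yes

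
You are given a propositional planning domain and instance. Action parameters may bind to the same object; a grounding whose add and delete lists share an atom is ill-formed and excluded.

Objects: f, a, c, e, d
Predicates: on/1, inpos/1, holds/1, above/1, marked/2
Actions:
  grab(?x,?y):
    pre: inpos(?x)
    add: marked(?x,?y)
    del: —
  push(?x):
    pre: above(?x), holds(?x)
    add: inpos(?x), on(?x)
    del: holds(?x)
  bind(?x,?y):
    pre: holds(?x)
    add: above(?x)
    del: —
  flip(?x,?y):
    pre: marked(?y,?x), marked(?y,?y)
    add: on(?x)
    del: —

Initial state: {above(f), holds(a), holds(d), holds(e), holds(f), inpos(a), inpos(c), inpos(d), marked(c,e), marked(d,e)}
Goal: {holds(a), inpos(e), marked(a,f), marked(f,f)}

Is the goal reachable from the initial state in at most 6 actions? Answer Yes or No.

Yes

1. grab(a,f)  →  {above(f), holds(a), holds(d), holds(e), holds(f), inpos(a), inpos(c), inpos(d), marked(a,f), marked(c,e), marked(d,e)}
2. push(f)  →  {above(f), holds(a), holds(d), holds(e), inpos(a), inpos(c), inpos(d), inpos(f), marked(a,f), marked(c,e), marked(d,e), on(f)}
3. grab(f,f)  →  {above(f), holds(a), holds(d), holds(e), inpos(a), inpos(c), inpos(d), inpos(f), marked(a,f), marked(c,e), marked(d,e), marked(f,f), on(f)}
4. bind(e,f)  →  {above(e), above(f), holds(a), holds(d), holds(e), inpos(a), inpos(c), inpos(d), inpos(f), marked(a,f), marked(c,e), marked(d,e), marked(f,f), on(f)}
5. push(e)  →  {above(e), above(f), holds(a), holds(d), inpos(a), inpos(c), inpos(d), inpos(e), inpos(f), marked(a,f), marked(c,e), marked(d,e), marked(f,f), on(e), on(f)}
optimal plan length = 5; 5 ≤ 6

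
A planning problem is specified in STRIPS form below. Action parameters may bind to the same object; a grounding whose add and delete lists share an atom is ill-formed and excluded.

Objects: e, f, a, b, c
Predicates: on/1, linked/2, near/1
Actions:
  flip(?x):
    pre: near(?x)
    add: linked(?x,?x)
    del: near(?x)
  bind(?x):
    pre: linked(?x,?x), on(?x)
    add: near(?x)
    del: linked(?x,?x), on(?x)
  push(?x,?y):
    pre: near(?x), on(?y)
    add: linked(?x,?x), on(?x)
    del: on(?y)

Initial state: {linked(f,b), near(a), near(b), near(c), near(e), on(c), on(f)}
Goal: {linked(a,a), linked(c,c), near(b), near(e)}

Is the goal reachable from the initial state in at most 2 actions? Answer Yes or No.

Yes

1. flip(a)  →  {linked(a,a), linked(f,b), near(b), near(c), near(e), on(c), on(f)}
2. flip(c)  →  {linked(a,a), linked(c,c), linked(f,b), near(b), near(e), on(c), on(f)}
optimal plan length = 2; 2 ≤ 2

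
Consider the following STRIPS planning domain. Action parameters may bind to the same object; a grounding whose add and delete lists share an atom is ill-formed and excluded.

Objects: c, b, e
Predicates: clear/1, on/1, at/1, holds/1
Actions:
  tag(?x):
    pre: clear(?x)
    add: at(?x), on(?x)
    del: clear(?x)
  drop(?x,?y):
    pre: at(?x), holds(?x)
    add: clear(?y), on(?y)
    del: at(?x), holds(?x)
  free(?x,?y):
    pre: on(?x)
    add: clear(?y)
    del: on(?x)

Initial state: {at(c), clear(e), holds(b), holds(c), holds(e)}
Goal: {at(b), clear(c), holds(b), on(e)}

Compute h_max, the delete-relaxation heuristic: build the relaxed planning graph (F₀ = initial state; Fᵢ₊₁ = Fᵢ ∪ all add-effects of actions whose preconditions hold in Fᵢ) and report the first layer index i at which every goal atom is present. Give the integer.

2

F0 = init (5 atoms)
F1 = F0 ∪ {at(e), clear(b), clear(c), on(b), on(c), on(e)}  (11 atoms)
F2 = F1 ∪ {at(b)}  (12 atoms)
goal ⊆ F2  ⇒  h_max = 2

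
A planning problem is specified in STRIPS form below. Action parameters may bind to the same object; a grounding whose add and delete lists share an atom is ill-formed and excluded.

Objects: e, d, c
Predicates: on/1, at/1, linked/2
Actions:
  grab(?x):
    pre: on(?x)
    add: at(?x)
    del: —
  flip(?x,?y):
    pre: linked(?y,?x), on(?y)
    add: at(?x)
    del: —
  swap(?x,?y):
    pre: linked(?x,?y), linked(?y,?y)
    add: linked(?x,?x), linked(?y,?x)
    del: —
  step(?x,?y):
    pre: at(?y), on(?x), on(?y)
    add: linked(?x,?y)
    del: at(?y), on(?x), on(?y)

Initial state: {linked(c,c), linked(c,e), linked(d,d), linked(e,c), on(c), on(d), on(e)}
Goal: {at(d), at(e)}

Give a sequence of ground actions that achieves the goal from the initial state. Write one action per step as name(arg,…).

grab(e); grab(d)

1. grab(e)  →  {at(e), linked(c,c), linked(c,e), linked(d,d), linked(e,c), on(c), on(d), on(e)}
2. grab(d)  →  {at(d), at(e), linked(c,c), linked(c,e), linked(d,d), linked(e,c), on(c), on(d), on(e)}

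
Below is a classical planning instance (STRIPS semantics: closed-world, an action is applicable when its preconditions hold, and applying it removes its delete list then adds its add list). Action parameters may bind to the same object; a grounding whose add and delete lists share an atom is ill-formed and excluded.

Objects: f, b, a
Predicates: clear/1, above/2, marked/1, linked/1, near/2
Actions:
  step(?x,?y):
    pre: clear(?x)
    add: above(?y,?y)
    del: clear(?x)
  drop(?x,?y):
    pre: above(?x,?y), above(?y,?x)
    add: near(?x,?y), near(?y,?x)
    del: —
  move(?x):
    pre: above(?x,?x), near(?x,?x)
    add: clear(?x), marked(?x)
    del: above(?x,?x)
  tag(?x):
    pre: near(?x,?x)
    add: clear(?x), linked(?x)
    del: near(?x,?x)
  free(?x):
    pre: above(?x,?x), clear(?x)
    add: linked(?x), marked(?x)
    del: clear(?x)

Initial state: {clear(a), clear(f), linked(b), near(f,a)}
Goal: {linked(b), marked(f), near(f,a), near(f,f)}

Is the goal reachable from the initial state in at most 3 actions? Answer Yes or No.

Yes

1. step(f,f)  →  {above(f,f), clear(a), linked(b), near(f,a)}
2. drop(f,f)  →  {above(f,f), clear(a), linked(b), near(f,a), near(f,f)}
3. move(f)  →  {clear(a), clear(f), linked(b), marked(f), near(f,a), near(f,f)}
optimal plan length = 3; 3 ≤ 3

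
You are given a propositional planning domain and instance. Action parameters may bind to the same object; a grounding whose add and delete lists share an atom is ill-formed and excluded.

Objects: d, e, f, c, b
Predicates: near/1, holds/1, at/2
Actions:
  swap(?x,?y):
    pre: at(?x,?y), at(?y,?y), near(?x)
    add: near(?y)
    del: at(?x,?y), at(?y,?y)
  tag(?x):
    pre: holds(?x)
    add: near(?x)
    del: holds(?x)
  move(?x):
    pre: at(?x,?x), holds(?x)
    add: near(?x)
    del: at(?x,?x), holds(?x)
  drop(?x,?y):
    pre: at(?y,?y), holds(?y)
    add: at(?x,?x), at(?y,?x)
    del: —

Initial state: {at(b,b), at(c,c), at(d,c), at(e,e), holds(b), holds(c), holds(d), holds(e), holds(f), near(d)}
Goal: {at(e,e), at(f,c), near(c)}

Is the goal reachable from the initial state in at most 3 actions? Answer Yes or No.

1. swap(d,c)  →  {at(b,b), at(e,e), holds(b), holds(c), holds(d), holds(e), holds(f), near(c), near(d)}
2. drop(f,e)  →  {at(b,b), at(e,e), at(e,f), at(f,f), holds(b), holds(c), holds(d), holds(e), holds(f), near(c), near(d)}
3. drop(c,f)  →  {at(b,b), at(c,c), at(e,e), at(e,f), at(f,c), at(f,f), holds(b), holds(c), holds(d), holds(e), holds(f), near(c), near(d)}
optimal plan length = 3; 3 ≤ 3

Yes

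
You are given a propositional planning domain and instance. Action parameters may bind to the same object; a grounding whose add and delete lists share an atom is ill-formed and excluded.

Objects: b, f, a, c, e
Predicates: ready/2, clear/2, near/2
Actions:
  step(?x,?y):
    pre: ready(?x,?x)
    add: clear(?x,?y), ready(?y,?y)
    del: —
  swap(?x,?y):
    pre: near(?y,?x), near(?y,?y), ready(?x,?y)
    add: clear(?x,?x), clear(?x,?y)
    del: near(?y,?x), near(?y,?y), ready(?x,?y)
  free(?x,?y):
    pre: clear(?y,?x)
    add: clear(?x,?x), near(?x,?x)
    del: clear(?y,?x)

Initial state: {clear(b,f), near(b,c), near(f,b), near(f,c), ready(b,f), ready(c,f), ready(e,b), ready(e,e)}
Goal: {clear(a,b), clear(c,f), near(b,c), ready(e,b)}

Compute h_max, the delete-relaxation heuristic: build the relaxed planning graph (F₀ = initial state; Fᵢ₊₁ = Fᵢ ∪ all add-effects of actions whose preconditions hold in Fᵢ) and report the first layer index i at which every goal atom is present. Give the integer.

2

F0 = init (8 atoms)
F1 = F0 ∪ {clear(e,a), clear(e,b), clear(e,c), clear(e,e), clear(e,f), clear(f,f), near(f,f), ready(a,a), ready(b,b), ready(c,c), ready(f,f)}  (19 atoms)
F2 = F1 ∪ {clear(a,a), clear(a,b), clear(a,c), clear(a,e), clear(a,f), clear(b,a), clear(b,b), clear(b,c), clear(b,e), clear(c,a), clear(c,b), clear(c,c), clear(c,e), clear(c,f), clear(f,a), clear(f,b), clear(f,c), clear(f,e), near(a,a), near(b,b), near(c,c)}  (40 atoms)
goal ⊆ F2  ⇒  h_max = 2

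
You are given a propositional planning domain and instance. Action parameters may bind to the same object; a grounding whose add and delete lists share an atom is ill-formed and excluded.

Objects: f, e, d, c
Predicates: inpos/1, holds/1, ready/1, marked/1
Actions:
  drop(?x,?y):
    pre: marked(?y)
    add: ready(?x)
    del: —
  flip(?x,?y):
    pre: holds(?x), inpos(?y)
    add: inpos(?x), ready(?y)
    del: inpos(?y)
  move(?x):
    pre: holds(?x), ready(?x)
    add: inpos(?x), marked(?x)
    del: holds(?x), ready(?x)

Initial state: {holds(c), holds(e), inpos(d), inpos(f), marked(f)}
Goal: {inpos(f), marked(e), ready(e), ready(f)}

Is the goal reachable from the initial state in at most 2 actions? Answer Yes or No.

No

1. drop(f,f)  →  {holds(c), holds(e), inpos(d), inpos(f), marked(f), ready(f)}
2. drop(e,f)  →  {holds(c), holds(e), inpos(d), inpos(f), marked(f), ready(e), ready(f)}
3. move(e)  →  {holds(c), inpos(d), inpos(e), inpos(f), marked(e), marked(f), ready(f)}
4. drop(e,f)  →  {holds(c), inpos(d), inpos(e), inpos(f), marked(e), marked(f), ready(e), ready(f)}
optimal plan length = 4; 4 > 2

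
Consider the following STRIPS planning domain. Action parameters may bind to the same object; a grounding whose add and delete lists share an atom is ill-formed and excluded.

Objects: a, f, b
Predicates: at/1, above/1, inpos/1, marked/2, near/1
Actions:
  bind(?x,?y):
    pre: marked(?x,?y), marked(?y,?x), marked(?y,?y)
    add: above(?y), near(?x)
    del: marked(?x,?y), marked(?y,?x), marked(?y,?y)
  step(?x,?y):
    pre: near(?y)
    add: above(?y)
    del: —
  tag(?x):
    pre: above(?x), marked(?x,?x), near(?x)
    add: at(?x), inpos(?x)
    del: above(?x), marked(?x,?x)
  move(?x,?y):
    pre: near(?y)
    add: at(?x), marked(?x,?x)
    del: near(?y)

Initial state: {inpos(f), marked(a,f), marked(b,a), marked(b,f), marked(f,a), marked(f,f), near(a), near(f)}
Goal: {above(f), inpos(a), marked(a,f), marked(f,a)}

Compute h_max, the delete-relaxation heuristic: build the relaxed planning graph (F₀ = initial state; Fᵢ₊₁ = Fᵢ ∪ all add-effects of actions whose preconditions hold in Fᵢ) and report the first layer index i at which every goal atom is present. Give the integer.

2

F0 = init (8 atoms)
F1 = F0 ∪ {above(a), above(f), at(a), at(b), at(f), marked(a,a), marked(b,b)}  (15 atoms)
F2 = F1 ∪ {above(b), inpos(a), near(b)}  (18 atoms)
goal ⊆ F2  ⇒  h_max = 2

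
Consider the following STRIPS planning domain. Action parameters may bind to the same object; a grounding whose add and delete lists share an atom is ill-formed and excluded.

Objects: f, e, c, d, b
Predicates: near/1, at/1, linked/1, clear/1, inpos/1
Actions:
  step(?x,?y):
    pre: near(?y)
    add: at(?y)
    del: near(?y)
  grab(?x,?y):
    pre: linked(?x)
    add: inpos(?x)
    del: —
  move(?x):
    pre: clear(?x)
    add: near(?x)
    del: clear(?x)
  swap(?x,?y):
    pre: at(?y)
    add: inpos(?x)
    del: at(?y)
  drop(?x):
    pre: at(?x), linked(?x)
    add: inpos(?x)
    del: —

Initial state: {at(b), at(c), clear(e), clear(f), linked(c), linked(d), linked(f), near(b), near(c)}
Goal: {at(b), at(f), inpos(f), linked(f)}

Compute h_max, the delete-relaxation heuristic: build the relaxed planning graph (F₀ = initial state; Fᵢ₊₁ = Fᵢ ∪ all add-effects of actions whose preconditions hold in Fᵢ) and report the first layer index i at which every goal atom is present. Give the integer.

F0 = init (9 atoms)
F1 = F0 ∪ {inpos(b), inpos(c), inpos(d), inpos(e), inpos(f), near(e), near(f)}  (16 atoms)
F2 = F1 ∪ {at(e), at(f)}  (18 atoms)
goal ⊆ F2  ⇒  h_max = 2

2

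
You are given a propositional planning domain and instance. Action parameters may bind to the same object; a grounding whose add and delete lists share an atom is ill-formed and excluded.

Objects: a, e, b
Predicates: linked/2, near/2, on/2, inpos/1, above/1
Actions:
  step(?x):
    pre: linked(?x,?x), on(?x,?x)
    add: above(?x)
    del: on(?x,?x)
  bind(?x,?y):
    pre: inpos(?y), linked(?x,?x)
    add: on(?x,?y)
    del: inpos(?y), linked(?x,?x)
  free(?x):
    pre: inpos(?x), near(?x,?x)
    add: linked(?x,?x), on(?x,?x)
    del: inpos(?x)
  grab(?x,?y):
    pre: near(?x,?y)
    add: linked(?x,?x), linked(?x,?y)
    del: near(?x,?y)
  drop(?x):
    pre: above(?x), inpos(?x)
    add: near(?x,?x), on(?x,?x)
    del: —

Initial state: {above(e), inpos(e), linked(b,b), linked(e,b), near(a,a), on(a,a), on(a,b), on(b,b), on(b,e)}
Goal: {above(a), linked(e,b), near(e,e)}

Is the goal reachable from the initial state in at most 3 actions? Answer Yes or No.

1. grab(a,a)  →  {above(e), inpos(e), linked(a,a), linked(b,b), linked(e,b), on(a,a), on(a,b), on(b,b), on(b,e)}
2. step(a)  →  {above(a), above(e), inpos(e), linked(a,a), linked(b,b), linked(e,b), on(a,b), on(b,b), on(b,e)}
3. drop(e)  →  {above(a), above(e), inpos(e), linked(a,a), linked(b,b), linked(e,b), near(e,e), on(a,b), on(b,b), on(b,e), on(e,e)}
optimal plan length = 3; 3 ≤ 3

Yes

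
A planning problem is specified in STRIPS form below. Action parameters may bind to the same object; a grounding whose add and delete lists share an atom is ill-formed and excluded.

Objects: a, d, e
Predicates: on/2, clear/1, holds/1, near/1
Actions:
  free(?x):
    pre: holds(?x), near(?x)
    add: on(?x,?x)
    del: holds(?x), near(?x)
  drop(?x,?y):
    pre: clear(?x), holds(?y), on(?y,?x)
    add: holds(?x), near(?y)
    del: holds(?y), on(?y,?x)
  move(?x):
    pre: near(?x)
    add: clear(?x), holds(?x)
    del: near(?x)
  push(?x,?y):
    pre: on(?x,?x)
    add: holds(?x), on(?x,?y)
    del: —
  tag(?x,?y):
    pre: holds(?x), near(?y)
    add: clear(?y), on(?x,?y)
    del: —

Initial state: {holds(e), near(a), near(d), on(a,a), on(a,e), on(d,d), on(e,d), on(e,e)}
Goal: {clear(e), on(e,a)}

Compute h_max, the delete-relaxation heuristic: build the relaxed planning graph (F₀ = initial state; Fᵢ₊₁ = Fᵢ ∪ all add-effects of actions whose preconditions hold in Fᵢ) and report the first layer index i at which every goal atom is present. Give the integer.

F0 = init (8 atoms)
F1 = F0 ∪ {clear(a), clear(d), holds(a), holds(d), on(a,d), on(d,a), on(d,e), on(e,a)}  (16 atoms)
F2 = F1 ∪ {near(e)}  (17 atoms)
F3 = F2 ∪ {clear(e)}  (18 atoms)
goal ⊆ F3  ⇒  h_max = 3

3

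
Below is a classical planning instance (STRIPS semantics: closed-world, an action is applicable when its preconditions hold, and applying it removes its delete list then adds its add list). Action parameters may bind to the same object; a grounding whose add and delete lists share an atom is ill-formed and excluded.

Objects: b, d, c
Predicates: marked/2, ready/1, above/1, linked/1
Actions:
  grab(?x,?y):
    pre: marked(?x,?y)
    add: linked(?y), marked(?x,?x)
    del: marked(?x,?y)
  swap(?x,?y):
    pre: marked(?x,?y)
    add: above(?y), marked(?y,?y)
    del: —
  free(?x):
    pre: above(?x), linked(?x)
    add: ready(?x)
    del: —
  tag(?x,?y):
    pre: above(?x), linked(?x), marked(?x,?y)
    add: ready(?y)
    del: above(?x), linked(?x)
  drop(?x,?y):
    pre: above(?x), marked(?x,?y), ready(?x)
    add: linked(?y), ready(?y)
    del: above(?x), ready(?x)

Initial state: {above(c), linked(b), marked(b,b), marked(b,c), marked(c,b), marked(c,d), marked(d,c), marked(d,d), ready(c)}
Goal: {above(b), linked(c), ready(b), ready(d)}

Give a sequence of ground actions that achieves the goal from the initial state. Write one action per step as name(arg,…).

grab(b,c); swap(b,b); free(b); drop(c,d)

1. grab(b,c)  →  {above(c), linked(b), linked(c), marked(b,b), marked(c,b), marked(c,d), marked(d,c), marked(d,d), ready(c)}
2. swap(b,b)  →  {above(b), above(c), linked(b), linked(c), marked(b,b), marked(c,b), marked(c,d), marked(d,c), marked(d,d), ready(c)}
3. free(b)  →  {above(b), above(c), linked(b), linked(c), marked(b,b), marked(c,b), marked(c,d), marked(d,c), marked(d,d), ready(b), ready(c)}
4. drop(c,d)  →  {above(b), linked(b), linked(c), linked(d), marked(b,b), marked(c,b), marked(c,d), marked(d,c), marked(d,d), ready(b), ready(d)}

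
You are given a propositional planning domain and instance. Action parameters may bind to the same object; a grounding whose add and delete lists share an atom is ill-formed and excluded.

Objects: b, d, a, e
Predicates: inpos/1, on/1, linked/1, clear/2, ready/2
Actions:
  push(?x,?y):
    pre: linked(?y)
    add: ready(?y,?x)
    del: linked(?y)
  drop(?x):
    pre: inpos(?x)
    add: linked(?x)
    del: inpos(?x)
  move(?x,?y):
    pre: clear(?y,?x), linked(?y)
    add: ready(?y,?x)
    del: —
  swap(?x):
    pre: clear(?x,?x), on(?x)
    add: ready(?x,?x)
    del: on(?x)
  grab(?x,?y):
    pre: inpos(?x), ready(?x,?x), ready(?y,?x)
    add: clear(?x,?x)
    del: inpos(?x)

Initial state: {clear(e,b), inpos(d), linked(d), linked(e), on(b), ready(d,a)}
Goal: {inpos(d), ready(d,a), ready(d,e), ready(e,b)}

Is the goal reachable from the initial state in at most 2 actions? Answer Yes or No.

1. push(b,e)  →  {clear(e,b), inpos(d), linked(d), on(b), ready(d,a), ready(e,b)}
2. push(e,d)  →  {clear(e,b), inpos(d), on(b), ready(d,a), ready(d,e), ready(e,b)}
optimal plan length = 2; 2 ≤ 2

Yes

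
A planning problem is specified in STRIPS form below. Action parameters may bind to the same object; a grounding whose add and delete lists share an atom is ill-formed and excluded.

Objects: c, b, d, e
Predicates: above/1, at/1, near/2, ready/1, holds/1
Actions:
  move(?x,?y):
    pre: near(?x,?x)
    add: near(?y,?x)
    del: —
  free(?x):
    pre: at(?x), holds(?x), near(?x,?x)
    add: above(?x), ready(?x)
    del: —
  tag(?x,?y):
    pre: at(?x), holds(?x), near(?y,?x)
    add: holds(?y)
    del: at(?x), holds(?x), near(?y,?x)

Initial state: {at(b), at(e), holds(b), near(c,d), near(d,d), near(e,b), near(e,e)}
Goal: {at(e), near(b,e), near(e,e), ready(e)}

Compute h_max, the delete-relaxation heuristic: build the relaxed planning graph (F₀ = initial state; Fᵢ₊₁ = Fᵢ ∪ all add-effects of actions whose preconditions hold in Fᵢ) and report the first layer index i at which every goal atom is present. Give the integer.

F0 = init (7 atoms)
F1 = F0 ∪ {holds(e), near(b,d), near(b,e), near(c,e), near(d,e), near(e,d)}  (13 atoms)
F2 = F1 ∪ {above(e), holds(c), holds(d), ready(e)}  (17 atoms)
goal ⊆ F2  ⇒  h_max = 2

2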